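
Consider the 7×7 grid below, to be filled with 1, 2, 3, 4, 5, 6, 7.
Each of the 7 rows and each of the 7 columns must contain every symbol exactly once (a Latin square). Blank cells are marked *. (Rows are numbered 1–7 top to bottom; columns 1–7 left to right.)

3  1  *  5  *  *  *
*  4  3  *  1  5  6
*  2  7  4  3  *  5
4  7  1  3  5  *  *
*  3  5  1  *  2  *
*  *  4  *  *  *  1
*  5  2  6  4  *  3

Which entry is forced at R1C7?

7

Row 1, column 3: row 1 has {1, 3, 5} and column 3 has {1, 2, 3, 4, 5, 7}, leaving only 6.
Row 4, column 6: row 4 has {1, 3, 4, 5, 7} and column 6 has {2, 5}, leaving only 6.
Row 3, column 6: row 3 has {2, 3, 4, 5, 7} and column 6 has {2, 5, 6}, leaving only 1.
Row 3, column 1: row 3 has {1, 2, 3, 4, 5, 7} and column 1 has {3, 4}, leaving only 6.
Row 4, column 7: row 4 has {1, 3, 4, 5, 6, 7} and column 7 has {1, 3, 5, 6}, leaving only 2.
Row 5, column 1: row 5 has {1, 2, 3, 5} and column 1 has {3, 4, 6}, leaving only 7.
Row 2, column 1: row 2 has {1, 3, 4, 5, 6} and column 1 has {3, 4, 6, 7}, leaving only 2.
Row 2, column 4: row 2 has {1, 2, 3, 4, 5, 6} and column 4 has {1, 3, 4, 5, 6}, leaving only 7.
Row 5, column 5: row 5 has {1, 2, 3, 5, 7} and column 5 has {1, 3, 4, 5}, leaving only 6.
Row 5, column 7: row 5 has {1, 2, 3, 5, 6, 7} and column 7 has {1, 2, 3, 5, 6}, leaving only 4.
Row 1 already has {1, 3, 5, 6} and column 7 already has {1, 2, 3, 4, 5, 6}, so row 1, column 7 must be 7.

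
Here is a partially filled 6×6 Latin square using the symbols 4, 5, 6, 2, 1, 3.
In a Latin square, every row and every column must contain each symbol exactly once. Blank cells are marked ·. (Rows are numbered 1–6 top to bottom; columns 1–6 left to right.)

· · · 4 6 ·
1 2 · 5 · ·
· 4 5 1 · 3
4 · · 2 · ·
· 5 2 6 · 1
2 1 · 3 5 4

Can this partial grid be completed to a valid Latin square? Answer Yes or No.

Yes

No row or column among the givens repeats a symbol, and propagating forced cells runs into no contradiction.
One valid completion exists (for instance, 5 3 1 4 6 2 / 1 2 4 5 3 6 / 6 4 5 1 2 3 / 4 6 3 2 1 5 / 3 5 2 6 4 1 / 2 1 6 3 5 4).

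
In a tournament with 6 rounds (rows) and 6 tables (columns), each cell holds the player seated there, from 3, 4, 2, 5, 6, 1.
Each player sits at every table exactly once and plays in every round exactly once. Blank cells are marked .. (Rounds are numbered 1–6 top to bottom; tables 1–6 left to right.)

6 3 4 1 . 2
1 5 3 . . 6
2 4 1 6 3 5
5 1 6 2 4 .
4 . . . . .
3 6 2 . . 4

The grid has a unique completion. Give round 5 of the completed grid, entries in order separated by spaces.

Round 5, table 2: round 5 has {4} and table 2 has {3, 4, 5, 6, 1}, leaving only 2.
Round 5, table 3: round 5 has {4, 2} and table 3 has {3, 4, 2, 6, 1}, leaving only 5.
Round 5, table 4: round 5 has {4, 2, 5} and table 4 has {2, 6, 1}, leaving only 3.
Round 5, table 6: round 5 has {3, 4, 2, 5} and table 6 has {4, 2, 5, 6}, leaving only 1.
Round 5, table 5: round 5 has {3, 4, 2, 5, 1} and table 5 has {3, 4}, leaving only 6.
So round 5 reads: 4 2 5 3 6 1.

4 2 5 3 6 1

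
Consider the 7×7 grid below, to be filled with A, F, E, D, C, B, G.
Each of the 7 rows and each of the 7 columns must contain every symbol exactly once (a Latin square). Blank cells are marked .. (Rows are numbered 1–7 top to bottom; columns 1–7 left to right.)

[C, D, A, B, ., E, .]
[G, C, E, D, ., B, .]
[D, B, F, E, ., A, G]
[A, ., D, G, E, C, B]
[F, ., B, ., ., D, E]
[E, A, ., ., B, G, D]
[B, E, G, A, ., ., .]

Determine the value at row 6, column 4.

Row 1, column 7: row 1 has {A, E, D, C, B} and column 7 has {E, D, B, G}, leaving only F.
Row 1, column 5: row 1 has {A, F, E, D, C, B} and column 5 has {E, B}, leaving only G.
Row 2, column 7: row 2 has {E, D, C, B, G} and column 7 has {F, E, D, B, G}, leaving only A.
Row 2, column 5: row 2 has {A, E, D, C, B, G} and column 5 has {E, B, G}, leaving only F.
Row 3, column 5: row 3 has {A, F, E, D, B, G} and column 5 has {F, E, B, G}, leaving only C.
Row 4, column 2: row 4 has {A, E, D, C, B, G} and column 2 has {A, E, D, C, B}, leaving only F.
Row 5, column 2: row 5 has {F, E, D, B} and column 2 has {A, F, E, D, C, B}, leaving only G.
Row 5, column 4: row 5 has {F, E, D, B, G} and column 4 has {A, E, D, B, G}, leaving only C.
Row 6 already has {A, E, D, B, G} and column 4 already has {A, E, D, C, B, G}, so row 6, column 4 must be F.

F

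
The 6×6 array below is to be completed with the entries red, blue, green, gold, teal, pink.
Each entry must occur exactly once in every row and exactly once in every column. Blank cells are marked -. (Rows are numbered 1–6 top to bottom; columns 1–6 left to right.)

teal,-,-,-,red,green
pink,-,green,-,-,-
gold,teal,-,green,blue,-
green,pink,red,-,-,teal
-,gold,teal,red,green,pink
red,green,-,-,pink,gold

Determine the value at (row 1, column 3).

gold

Row 1, column 2: row 1 has {red, green, teal} and column 2 has {green, gold, teal, pink}, leaving only blue.
Row 2, column 2: row 2 has {green, pink} and column 2 has {blue, green, gold, teal, pink}, leaving only red.
Row 2, column 6: row 2 has {red, green, pink} and column 6 has {green, gold, teal, pink}, leaving only blue.
Row 3, column 3: row 3 has {blue, green, gold, teal} and column 3 has {red, green, teal}, leaving only pink.
Row 1 already has {red, blue, green, teal} and column 3 already has {red, green, teal, pink}, so row 1, column 3 must be gold.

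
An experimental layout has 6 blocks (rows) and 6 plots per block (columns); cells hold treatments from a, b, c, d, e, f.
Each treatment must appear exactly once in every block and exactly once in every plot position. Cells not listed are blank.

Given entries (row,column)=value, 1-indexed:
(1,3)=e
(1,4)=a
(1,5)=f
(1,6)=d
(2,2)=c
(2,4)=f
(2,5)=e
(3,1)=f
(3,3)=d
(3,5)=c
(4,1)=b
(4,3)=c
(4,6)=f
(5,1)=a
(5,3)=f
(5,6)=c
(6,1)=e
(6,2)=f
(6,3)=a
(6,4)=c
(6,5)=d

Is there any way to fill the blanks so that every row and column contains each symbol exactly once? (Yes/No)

Yes

No block or plot among the givens repeats a symbol, and propagating forced cells runs into no contradiction.
One valid completion exists (for instance, c b e a f d / d c b f e a / f a d b c e / b e c d a f / a d f e b c / e f a c d b).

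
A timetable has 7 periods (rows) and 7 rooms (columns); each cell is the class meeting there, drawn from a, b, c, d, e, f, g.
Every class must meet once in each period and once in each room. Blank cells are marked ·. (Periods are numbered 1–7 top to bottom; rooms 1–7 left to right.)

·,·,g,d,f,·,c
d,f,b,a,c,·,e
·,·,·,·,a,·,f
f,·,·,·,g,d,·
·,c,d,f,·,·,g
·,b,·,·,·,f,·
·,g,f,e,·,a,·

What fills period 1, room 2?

Period 2, room 6: period 2 has {a, b, c, d, e, f} and room 6 has {a, d, f}, leaving only g.
Period 1, room 2 is narrowed to {a, e}.
If it were e, then period 5, room 6 would be left with no valid symbol.
So period 1, room 2 must be a.

a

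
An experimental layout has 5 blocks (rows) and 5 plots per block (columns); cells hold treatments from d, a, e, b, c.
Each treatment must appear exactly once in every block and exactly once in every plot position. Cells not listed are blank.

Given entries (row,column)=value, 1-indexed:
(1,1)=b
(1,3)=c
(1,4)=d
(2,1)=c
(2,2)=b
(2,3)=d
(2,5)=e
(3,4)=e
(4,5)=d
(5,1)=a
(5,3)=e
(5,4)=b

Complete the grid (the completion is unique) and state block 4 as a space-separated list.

Block 4, plot 1: block 4 has {d} and plot 1 has {a, b, c}, leaving only e.
Block 1, plot 5: block 1 has {d, b, c} and plot 5 has {d, e}, leaving only a.
Block 1, plot 2: block 1 has {d, a, b, c} and plot 2 has {b}, leaving only e.
Block 2, plot 4: block 2 has {d, e, b, c} and plot 4 has {d, e, b}, leaving only a.
Block 4, plot 4: block 4 has {d, e} and plot 4 has {d, a, e, b}, leaving only c.
Block 4, plot 2: block 4 has {d, e, c} and plot 2 has {e, b}, leaving only a.
Block 4, plot 3: block 4 has {d, a, e, c} and plot 3 has {d, e, c}, leaving only b.
So block 4 reads: e a b c d.

e a b c d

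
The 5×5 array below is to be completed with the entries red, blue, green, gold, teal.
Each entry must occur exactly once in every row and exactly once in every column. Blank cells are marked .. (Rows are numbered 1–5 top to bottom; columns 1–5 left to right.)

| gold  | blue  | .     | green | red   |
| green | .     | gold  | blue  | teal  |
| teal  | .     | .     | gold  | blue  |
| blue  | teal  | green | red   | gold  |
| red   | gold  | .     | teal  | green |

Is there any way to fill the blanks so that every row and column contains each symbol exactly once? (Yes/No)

Yes

No row or column among the givens repeats a symbol, and propagating forced cells runs into no contradiction.
One valid completion exists (for instance, gold blue teal green red / green red gold blue teal / teal green red gold blue / blue teal green red gold / red gold blue teal green).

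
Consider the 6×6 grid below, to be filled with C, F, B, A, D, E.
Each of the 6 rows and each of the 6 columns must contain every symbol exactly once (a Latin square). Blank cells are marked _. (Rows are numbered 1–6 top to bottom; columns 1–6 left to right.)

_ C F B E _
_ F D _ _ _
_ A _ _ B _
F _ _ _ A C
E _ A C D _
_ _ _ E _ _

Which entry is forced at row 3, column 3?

Row 2, column 4: row 2 has {F, D} and column 4 has {C, B, E}, leaving only A.
Row 2, column 5: row 2 has {F, A, D} and column 5 has {B, A, D, E}, leaving only C.
Row 2, column 1: row 2 has {C, F, A, D} and column 1 has {F, E}, leaving only B.
Row 2, column 6: row 2 has {C, F, B, A, D} and column 6 has {C}, leaving only E.
Row 4, column 4: row 4 has {C, F, A} and column 4 has {C, B, A, E}, leaving only D.
Row 3, column 4: row 3 has {B, A} and column 4 has {C, B, A, D, E}, leaving only F.
Row 3, column 6: row 3 has {F, B, A} and column 6 has {C, E}, leaving only D.
Row 1, column 6: row 1 has {C, F, B, E} and column 6 has {C, D, E}, leaving only A.
Row 1, column 1: row 1 has {C, F, B, A, E} and column 1 has {F, B, E}, leaving only D.
Row 3, column 1: row 3 has {F, B, A, D} and column 1 has {F, B, D, E}, leaving only C.
Row 3 already has {C, F, B, A, D} and column 3 already has {F, A, D}, so row 3, column 3 must be E.

E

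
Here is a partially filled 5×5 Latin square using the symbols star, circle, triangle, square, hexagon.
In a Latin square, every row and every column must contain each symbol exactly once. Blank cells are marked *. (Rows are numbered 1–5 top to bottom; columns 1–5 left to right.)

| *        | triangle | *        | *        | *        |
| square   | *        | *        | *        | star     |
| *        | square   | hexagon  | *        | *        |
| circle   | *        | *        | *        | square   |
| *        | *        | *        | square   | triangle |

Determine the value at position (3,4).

star

Row 3, column 5: row 3 has {square, hexagon} and column 5 has {star, triangle, square}, leaving only circle.
Row 1, column 5: row 1 has {triangle} and column 5 has {star, circle, triangle, square}, leaving only hexagon.
Row 1, column 1: row 1 has {triangle, hexagon} and column 1 has {circle, square}, leaving only star.
Row 1, column 4: row 1 has {star, triangle, hexagon} and column 4 has {square}, leaving only circle.
Row 1, column 3: row 1 has {star, circle, triangle, hexagon} and column 3 has {hexagon}, leaving only square.
Row 3, column 1: row 3 has {circle, square, hexagon} and column 1 has {star, circle, square}, leaving only triangle.
Row 3 already has {circle, triangle, square, hexagon} and column 4 already has {circle, square}, so row 3, column 4 must be star.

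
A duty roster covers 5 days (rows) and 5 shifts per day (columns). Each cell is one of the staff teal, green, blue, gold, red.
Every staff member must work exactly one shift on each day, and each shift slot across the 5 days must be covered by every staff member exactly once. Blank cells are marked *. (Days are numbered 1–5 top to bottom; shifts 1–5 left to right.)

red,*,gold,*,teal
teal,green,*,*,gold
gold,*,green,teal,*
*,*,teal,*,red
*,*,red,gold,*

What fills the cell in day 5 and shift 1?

blue

Day 1, shift 2: day 1 has {teal, gold, red} and shift 2 has {green}, leaving only blue.
Day 1, shift 4: day 1 has {teal, blue, gold, red} and shift 4 has {teal, gold}, leaving only green.
Day 2, shift 3: day 2 has {teal, green, gold} and shift 3 has {teal, green, gold, red}, leaving only blue.
Day 2, shift 4: day 2 has {teal, green, blue, gold} and shift 4 has {teal, green, gold}, leaving only red.
Day 3, shift 2: day 3 has {teal, green, gold} and shift 2 has {green, blue}, leaving only red.
Day 3, shift 5: day 3 has {teal, green, gold, red} and shift 5 has {teal, gold, red}, leaving only blue.
Day 4, shift 2: day 4 has {teal, red} and shift 2 has {green, blue, red}, leaving only gold.
Day 4, shift 4: day 4 has {teal, gold, red} and shift 4 has {teal, green, gold, red}, leaving only blue.
Day 4, shift 1: day 4 has {teal, blue, gold, red} and shift 1 has {teal, gold, red}, leaving only green.
Day 5 already has {gold, red} and shift 1 already has {teal, green, gold, red}, so day 5, shift 1 must be blue.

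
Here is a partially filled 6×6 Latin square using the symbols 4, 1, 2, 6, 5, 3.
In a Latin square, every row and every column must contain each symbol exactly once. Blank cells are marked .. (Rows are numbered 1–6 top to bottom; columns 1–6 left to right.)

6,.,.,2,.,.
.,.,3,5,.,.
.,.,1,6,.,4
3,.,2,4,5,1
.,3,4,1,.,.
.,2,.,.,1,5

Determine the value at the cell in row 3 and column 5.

Row 1, column 3: row 1 has {2, 6} and column 3 has {4, 1, 2, 3}, leaving only 5.
Row 1, column 6: row 1 has {2, 6, 5} and column 6 has {4, 1, 5}, leaving only 3.
Row 1, column 5: row 1 has {2, 6, 5, 3} and column 5 has {1, 5}, leaving only 4.
Row 1, column 2: row 1 has {4, 2, 6, 5, 3} and column 2 has {2, 3}, leaving only 1.
Row 3, column 2: row 3 has {4, 1, 6} and column 2 has {1, 2, 3}, leaving only 5.
Row 3, column 1: row 3 has {4, 1, 6, 5} and column 1 has {6, 3}, leaving only 2.
Row 3 already has {4, 1, 2, 6, 5} and column 5 already has {4, 1, 5}, so row 3, column 5 must be 3.

3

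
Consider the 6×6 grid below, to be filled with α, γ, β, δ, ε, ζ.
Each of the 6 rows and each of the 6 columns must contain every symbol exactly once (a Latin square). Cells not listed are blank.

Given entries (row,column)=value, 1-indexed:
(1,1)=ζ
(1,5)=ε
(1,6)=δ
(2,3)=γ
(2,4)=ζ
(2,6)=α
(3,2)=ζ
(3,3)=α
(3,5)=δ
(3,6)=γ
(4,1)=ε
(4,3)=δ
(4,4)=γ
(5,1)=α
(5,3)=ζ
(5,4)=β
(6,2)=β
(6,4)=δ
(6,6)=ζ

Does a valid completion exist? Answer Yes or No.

No row or column among the givens repeats a symbol, and propagating forced cells runs into no contradiction.
One valid completion exists (for instance, ζ γ β α ε δ / δ ε γ ζ β α / β ζ α ε δ γ / ε α δ γ ζ β / α δ ζ β γ ε / γ β ε δ α ζ).

Yes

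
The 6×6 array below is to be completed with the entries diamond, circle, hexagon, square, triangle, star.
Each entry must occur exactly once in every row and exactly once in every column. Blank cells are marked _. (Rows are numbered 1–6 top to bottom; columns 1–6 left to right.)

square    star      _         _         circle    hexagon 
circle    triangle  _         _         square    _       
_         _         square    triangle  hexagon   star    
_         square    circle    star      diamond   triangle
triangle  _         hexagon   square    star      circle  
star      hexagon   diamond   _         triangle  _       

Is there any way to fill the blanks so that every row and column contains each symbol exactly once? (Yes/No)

No row or column among the givens repeats a symbol, and propagating forced cells runs into no contradiction.
One valid completion exists (for instance, square star triangle diamond circle hexagon / circle triangle star hexagon square diamond / diamond circle square triangle hexagon star / hexagon square circle star diamond triangle / triangle diamond hexagon square star circle / star hexagon diamond circle triangle square).

Yes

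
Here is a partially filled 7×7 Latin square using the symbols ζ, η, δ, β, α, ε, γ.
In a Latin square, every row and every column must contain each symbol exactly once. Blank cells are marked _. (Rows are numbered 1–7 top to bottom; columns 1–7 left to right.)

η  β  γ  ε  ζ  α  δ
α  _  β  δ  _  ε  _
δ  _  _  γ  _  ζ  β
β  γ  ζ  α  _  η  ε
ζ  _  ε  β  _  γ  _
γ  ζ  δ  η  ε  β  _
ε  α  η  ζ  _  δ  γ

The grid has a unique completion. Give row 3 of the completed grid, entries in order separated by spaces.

Row 3, column 3: row 3 has {ζ, δ, β, γ} and column 3 has {ζ, η, δ, β, ε, γ}, leaving only α.
Row 3, column 5: row 3 has {ζ, δ, β, α, γ} and column 5 has {ζ, ε}, leaving only η.
Row 3, column 2: row 3 has {ζ, η, δ, β, α, γ} and column 2 has {ζ, β, α, γ}, leaving only ε.
So row 3 reads: δ ε α γ η ζ β.

δ ε α γ η ζ β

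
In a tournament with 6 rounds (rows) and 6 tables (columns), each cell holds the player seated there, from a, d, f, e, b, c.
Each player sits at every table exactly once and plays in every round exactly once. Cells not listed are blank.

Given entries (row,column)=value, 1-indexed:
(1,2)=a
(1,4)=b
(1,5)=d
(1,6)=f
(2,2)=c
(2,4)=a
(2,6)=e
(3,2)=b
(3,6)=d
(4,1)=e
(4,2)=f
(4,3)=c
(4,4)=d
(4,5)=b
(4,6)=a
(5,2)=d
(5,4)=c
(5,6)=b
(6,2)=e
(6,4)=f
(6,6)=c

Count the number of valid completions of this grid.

Round 1, table 1: eliminating its round and table leaves {c}.
Round 1, table 3: eliminating its round and table leaves {e}.
Round 2, table 1: eliminating its round and table leaves {d, f, b}.
Round 2, table 3: eliminating its round and table leaves {d, f, b}.
Round 2, table 5: eliminating its round and table leaves {f}.
Round 3, table 1: eliminating its round and table leaves {a, f, c}.
Round 3, table 3: eliminating its round and table leaves {a, f, e}.
Round 3, table 4: eliminating its round and table leaves {e}.
Round 3, table 5: eliminating its round and table leaves {a, f, e, c}.
Round 5, table 1: eliminating its round and table leaves {a, f}.
Round 5, table 3: eliminating its round and table leaves {a, f, e}.
Round 5, table 5: eliminating its round and table leaves {a, f, e}.
Round 6, table 1: eliminating its round and table leaves {a, d, b}.
Round 6, table 3: eliminating its round and table leaves {a, d, b}.
Round 6, table 5: eliminating its round and table leaves {a}.
Enumerating the assignments across these blanks that avoid any round or table repeat gives 4 completions.

4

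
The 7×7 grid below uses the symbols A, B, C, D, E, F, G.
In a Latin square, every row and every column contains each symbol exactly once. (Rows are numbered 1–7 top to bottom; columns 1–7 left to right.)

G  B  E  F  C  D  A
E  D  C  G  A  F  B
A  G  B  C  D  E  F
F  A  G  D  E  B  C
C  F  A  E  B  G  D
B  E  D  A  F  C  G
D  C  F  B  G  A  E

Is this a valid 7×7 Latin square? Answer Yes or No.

Yes

Each row is a permutation of the 7 symbols, and so is each column.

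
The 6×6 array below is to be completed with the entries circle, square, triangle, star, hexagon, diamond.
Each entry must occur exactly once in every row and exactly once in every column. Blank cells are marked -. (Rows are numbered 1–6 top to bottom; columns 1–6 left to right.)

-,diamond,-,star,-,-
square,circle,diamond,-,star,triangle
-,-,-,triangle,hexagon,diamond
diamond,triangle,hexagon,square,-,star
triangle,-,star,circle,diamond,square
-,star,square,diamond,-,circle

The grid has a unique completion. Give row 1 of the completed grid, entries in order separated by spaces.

Row 1, column 6: row 1 has {star, diamond} and column 6 has {circle, square, triangle, star, diamond}, leaving only hexagon.
Row 1, column 1: row 1 has {star, hexagon, diamond} and column 1 has {square, triangle, diamond}, leaving only circle.
Row 1, column 3: row 1 has {circle, star, hexagon, diamond} and column 3 has {square, star, hexagon, diamond}, leaving only triangle.
Row 1, column 5: row 1 has {circle, triangle, star, hexagon, diamond} and column 5 has {star, hexagon, diamond}, leaving only square.
So row 1 reads: circle diamond triangle star square hexagon.

circle diamond triangle star square hexagon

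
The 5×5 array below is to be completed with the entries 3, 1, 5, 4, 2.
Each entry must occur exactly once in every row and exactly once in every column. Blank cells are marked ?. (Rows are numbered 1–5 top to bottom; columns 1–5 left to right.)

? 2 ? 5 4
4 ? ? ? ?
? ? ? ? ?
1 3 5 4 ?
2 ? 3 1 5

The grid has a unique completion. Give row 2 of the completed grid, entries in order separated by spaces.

4 5 2 3 1

Row 1, column 1: row 1 has {5, 4, 2} and column 1 has {1, 4, 2}, leaving only 3.
Row 1, column 3: row 1 has {3, 5, 4, 2} and column 3 has {3, 5}, leaving only 1.
Row 2, column 3: row 2 has {4} and column 3 has {3, 1, 5}, leaving only 2.
Row 2, column 4: row 2 has {4, 2} and column 4 has {1, 5, 4}, leaving only 3.
Row 2, column 5: row 2 has {3, 4, 2} and column 5 has {5, 4}, leaving only 1.
Row 2, column 2: row 2 has {3, 1, 4, 2} and column 2 has {3, 2}, leaving only 5.
So row 2 reads: 4 5 2 3 1.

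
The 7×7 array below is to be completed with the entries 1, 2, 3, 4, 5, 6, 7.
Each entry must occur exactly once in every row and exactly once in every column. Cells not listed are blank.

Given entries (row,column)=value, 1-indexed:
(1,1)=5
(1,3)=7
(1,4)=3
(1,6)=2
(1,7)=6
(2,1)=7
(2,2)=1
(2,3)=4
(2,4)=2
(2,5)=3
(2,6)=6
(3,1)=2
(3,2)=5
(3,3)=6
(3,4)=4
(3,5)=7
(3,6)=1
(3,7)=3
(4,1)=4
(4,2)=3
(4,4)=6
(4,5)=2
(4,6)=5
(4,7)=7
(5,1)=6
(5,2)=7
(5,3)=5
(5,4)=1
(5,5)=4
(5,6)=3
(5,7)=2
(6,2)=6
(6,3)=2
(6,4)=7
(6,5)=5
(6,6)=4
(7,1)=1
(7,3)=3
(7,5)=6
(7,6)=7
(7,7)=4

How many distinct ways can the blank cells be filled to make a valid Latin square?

1

Row 1, column 2: eliminating its row and column leaves {4}.
Row 1, column 5: eliminating its row and column leaves {1}.
Row 2, column 7: eliminating its row and column leaves {5}.
Row 4, column 3: eliminating its row and column leaves {1}.
Row 6, column 1: eliminating its row and column leaves {3}.
Row 6, column 7: eliminating its row and column leaves {1}.
Row 7, column 2: eliminating its row and column leaves {2}.
Row 7, column 4: eliminating its row and column leaves {5}.
Only one assignment across all blanks avoids any row or column repeat, giving 1 completion.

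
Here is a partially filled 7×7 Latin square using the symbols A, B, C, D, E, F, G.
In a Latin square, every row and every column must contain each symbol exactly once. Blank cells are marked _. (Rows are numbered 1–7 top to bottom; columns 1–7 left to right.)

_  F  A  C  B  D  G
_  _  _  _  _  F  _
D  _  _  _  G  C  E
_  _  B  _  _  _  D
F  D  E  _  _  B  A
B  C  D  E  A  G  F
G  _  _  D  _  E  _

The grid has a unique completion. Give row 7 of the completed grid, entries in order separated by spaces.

G A C D F E B

Row 1, column 1: row 1 has {A, B, C, D, F, G} and column 1 has {B, D, F, G}, leaving only E.
Row 3, column 3: row 3 has {C, D, E, G} and column 3 has {A, B, D, E}, leaving only F.
Row 7, column 3: row 7 has {D, E, G} and column 3 has {A, B, D, E, F}, leaving only C.
Row 7, column 5: row 7 has {C, D, E, G} and column 5 has {A, B, G}, leaving only F.
Row 7, column 7: row 7 has {C, D, E, F, G} and column 7 has {A, D, E, F, G}, leaving only B.
Row 7, column 2: row 7 has {B, C, D, E, F, G} and column 2 has {C, D, F}, leaving only A.
So row 7 reads: G A C D F E B.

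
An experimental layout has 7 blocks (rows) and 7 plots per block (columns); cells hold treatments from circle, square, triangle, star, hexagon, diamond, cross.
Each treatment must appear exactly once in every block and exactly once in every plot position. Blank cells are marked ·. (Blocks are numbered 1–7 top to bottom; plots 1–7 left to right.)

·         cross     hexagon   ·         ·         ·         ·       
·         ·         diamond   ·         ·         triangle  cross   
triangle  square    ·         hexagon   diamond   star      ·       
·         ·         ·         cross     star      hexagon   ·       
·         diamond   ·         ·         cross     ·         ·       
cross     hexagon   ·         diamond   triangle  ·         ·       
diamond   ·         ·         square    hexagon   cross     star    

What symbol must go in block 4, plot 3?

Block 3, plot 7: block 3 has {square, triangle, star, hexagon, diamond} and plot 7 has {star, cross}, leaving only circle.
Block 3, plot 3: block 3 has {circle, square, triangle, star, hexagon, diamond} and plot 3 has {hexagon, diamond}, leaving only cross.
Block 6, plot 7: block 6 has {triangle, hexagon, diamond, cross} and plot 7 has {circle, star, cross}, leaving only square.
Block 6, plot 6: block 6 has {square, triangle, hexagon, diamond, cross} and plot 6 has {triangle, star, hexagon, cross}, leaving only circle.
Block 5, plot 6: block 5 has {diamond, cross} and plot 6 has {circle, triangle, star, hexagon, cross}, leaving only square.
Block 1, plot 6: block 1 has {hexagon, cross} and plot 6 has {circle, square, triangle, star, hexagon, cross}, leaving only diamond.
Block 1, plot 7: block 1 has {hexagon, diamond, cross} and plot 7 has {circle, square, star, cross}, leaving only triangle.
Block 4, plot 7: block 4 has {star, hexagon, cross} and plot 7 has {circle, square, triangle, star, cross}, leaving only diamond.
Block 5, plot 7: block 5 has {square, diamond, cross} and plot 7 has {circle, square, triangle, star, diamond, cross}, leaving only hexagon.
Block 6, plot 3: block 6 has {circle, square, triangle, hexagon, diamond, cross} and plot 3 has {hexagon, diamond, cross}, leaving only star.
Block 4, plot 3 is narrowed to {circle, square, triangle}.
If it were circle, then block 7, plot 3 would be left with no valid symbol.
If it were triangle, then block 4, plot 1 would be left with no valid symbol.
So block 4, plot 3 must be square.

square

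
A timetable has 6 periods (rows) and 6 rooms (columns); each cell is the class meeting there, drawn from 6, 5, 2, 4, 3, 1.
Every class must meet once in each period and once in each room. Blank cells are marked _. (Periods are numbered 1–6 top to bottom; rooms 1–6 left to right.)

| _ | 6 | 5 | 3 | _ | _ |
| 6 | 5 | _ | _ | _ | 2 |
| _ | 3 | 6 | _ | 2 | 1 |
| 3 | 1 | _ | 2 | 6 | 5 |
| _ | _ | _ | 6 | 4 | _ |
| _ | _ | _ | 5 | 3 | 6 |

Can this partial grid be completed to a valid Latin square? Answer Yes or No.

No

Period 1, room 5: period 1 has {6, 5, 3} and room 5 has {6, 2, 4, 3}, so it must be 1.
Now period 2, room 5: period 2 together with room 5 already contain {6, 5, 2, 4, 3, 1} — every symbol — so nothing can go there. The grid has no valid completion.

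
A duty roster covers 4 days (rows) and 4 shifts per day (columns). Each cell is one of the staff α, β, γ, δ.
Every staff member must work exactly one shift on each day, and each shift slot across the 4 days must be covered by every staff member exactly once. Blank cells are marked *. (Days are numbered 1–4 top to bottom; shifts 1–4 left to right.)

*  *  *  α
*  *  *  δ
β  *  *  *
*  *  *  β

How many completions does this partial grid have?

8

Day 1, shift 1: eliminating its day and shift leaves {γ, δ}.
Day 1, shift 2: eliminating its day and shift leaves {β, γ, δ}.
Day 1, shift 3: eliminating its day and shift leaves {β, γ, δ}.
Day 2, shift 1: eliminating its day and shift leaves {α, γ}.
Day 2, shift 2: eliminating its day and shift leaves {α, β, γ}.
Day 2, shift 3: eliminating its day and shift leaves {α, β, γ}.
Day 3, shift 2: eliminating its day and shift leaves {α, γ, δ}.
Day 3, shift 3: eliminating its day and shift leaves {α, γ, δ}.
Day 3, shift 4: eliminating its day and shift leaves {γ}.
Day 4, shift 1: eliminating its day and shift leaves {α, γ, δ}.
Day 4, shift 2: eliminating its day and shift leaves {α, γ, δ}.
Day 4, shift 3: eliminating its day and shift leaves {α, γ, δ}.
Enumerating the assignments across these blanks that avoid any day or shift repeat gives 8 completions.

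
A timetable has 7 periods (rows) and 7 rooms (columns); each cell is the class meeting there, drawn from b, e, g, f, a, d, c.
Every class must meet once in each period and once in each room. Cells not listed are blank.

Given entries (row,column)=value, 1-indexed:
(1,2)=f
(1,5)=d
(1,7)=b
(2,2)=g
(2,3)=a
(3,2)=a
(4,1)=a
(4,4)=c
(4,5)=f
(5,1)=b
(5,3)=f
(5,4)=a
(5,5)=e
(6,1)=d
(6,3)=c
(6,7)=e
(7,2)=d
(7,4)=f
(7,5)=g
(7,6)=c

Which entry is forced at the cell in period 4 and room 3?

d

Period 5, room 2: period 5 has {b, e, f, a} and room 2 has {g, f, a, d}, leaving only c.
Period 6, room 2: period 6 has {e, d, c} and room 2 has {g, f, a, d, c}, leaving only b.
Period 4, room 2: period 4 has {f, a, c} and room 2 has {b, g, f, a, d, c}, leaving only e.
Period 6, room 4: period 6 has {b, e, d, c} and room 4 has {f, a, c}, leaving only g.
Period 1, room 4: period 1 has {b, f, d} and room 4 has {g, f, a, c}, leaving only e.
Period 1, room 3: period 1 has {b, e, f, d} and room 3 has {f, a, c}, leaving only g.
Period 1, room 1: period 1 has {b, e, g, f, d} and room 1 has {b, a, d}, leaving only c.
Period 1, room 6: period 1 has {b, e, g, f, d, c} and room 6 has {c}, leaving only a.
Period 6, room 5: period 6 has {b, e, g, d, c} and room 5 has {e, g, f, d}, leaving only a.
Period 6, room 6: period 6 has {b, e, g, a, d, c} and room 6 has {a, c}, leaving only f.
Period 7, room 1: period 7 has {g, f, d, c} and room 1 has {b, a, d, c}, leaving only e.
Period 2, room 1: period 2 has {g, a} and room 1 has {b, e, a, d, c}, leaving only f.
Period 3, room 1: period 3 has {a} and room 1 has {b, e, f, a, d, c}, leaving only g.
Period 7, room 3: period 7 has {e, g, f, d, c} and room 3 has {g, f, a, c}, leaving only b.
Period 4 already has {e, f, a, c} and room 3 already has {b, g, f, a, c}, so period 4, room 3 must be d.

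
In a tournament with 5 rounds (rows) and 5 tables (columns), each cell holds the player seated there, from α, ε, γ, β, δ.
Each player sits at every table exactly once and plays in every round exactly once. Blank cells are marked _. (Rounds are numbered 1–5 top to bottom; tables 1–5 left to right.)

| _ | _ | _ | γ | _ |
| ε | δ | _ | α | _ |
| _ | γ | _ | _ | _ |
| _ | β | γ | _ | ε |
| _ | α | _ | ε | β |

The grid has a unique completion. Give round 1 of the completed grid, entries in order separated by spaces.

Round 1, table 2: round 1 has {γ} and table 2 has {α, γ, β, δ}, leaving only ε.
Round 2, table 3: round 2 has {α, ε, δ} and table 3 has {γ}, leaving only β.
Round 2, table 5: round 2 has {α, ε, β, δ} and table 5 has {ε, β}, leaving only γ.
Round 4, table 4: round 4 has {ε, γ, β} and table 4 has {α, ε, γ}, leaving only δ.
Round 3, table 4: round 3 has {γ} and table 4 has {α, ε, γ, δ}, leaving only β.
Round 4, table 1: round 4 has {ε, γ, β, δ} and table 1 has {ε}, leaving only α.
Round 3, table 1: round 3 has {γ, β} and table 1 has {α, ε}, leaving only δ.
Round 1, table 1: round 1 has {ε, γ} and table 1 has {α, ε, δ}, leaving only β.
Round 3, table 5: round 3 has {γ, β, δ} and table 5 has {ε, γ, β}, leaving only α.
Round 1, table 5: round 1 has {ε, γ, β} and table 5 has {α, ε, γ, β}, leaving only δ.
Round 1, table 3: round 1 has {ε, γ, β, δ} and table 3 has {γ, β}, leaving only α.
So round 1 reads: β ε α γ δ.

β ε α γ δ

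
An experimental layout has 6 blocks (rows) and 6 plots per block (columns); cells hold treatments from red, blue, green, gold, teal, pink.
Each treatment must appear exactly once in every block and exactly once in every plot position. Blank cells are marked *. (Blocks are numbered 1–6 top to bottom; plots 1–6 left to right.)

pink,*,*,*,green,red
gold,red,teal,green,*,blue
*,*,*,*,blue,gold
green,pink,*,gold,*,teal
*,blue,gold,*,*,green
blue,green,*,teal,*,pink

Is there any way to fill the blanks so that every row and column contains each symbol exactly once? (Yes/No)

Block 1, plot 3: block 1 has {red, green, pink} and plot 3 has {gold, teal}, so it must be blue.
Now block 1, plot 4: block 1 together with plot 4 already contain {red, blue, green, gold, teal, pink} — every symbol — so nothing can go there. The grid has no valid completion.

No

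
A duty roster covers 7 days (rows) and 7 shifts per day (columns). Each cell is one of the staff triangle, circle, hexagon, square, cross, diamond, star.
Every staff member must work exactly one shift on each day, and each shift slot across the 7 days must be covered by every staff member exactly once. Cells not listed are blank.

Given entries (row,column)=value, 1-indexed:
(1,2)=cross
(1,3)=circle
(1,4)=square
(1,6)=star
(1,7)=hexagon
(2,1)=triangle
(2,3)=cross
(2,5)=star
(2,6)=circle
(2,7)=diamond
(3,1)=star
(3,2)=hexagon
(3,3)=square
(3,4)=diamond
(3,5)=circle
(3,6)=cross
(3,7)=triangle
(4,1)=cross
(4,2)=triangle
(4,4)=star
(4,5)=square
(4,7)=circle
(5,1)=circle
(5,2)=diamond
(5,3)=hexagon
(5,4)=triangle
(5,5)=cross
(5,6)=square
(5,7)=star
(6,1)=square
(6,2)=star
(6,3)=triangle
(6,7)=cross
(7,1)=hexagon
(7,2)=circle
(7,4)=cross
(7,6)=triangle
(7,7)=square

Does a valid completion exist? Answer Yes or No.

No day or shift among the givens repeats a symbol, and propagating forced cells runs into no contradiction.
One valid completion exists (for instance, diamond cross circle square triangle star hexagon / triangle square cross hexagon star circle diamond / star hexagon square diamond circle cross triangle / cross triangle diamond star square hexagon circle / circle diamond hexagon triangle cross square star / square star triangle circle hexagon diamond cross / hexagon circle star cross diamond triangle square).

Yes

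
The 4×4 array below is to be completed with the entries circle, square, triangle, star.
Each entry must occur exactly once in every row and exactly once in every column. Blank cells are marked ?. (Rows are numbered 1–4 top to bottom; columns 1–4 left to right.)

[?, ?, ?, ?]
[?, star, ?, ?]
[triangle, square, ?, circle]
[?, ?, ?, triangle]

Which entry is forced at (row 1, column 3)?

Row 2, column 4: row 2 has {star} and column 4 has {circle, triangle}, leaving only square.
Row 1, column 4: row 1 has {} and column 4 has {circle, square, triangle}, leaving only star.
Row 2, column 1: row 2 has {square, star} and column 1 has {triangle}, leaving only circle.
Row 1, column 1: row 1 has {star} and column 1 has {circle, triangle}, leaving only square.
Row 2, column 3: row 2 has {circle, square, star} and column 3 has {}, leaving only triangle.
Row 1 already has {square, star} and column 3 already has {triangle}, so row 1, column 3 must be circle.

circle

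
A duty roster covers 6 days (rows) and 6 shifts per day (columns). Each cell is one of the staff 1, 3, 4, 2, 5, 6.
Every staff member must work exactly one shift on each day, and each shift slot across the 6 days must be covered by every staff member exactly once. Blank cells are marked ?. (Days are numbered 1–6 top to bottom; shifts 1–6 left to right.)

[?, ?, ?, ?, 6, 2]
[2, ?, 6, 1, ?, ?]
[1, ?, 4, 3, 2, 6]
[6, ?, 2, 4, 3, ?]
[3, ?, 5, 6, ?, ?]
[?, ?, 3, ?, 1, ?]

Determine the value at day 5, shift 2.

Day 1, shift 3: day 1 has {2, 6} and shift 3 has {3, 4, 2, 5, 6}, leaving only 1.
Day 1, shift 4: day 1 has {1, 2, 6} and shift 4 has {1, 3, 4, 6}, leaving only 5.
Day 1, shift 1: day 1 has {1, 2, 5, 6} and shift 1 has {1, 3, 2, 6}, leaving only 4.
Day 1, shift 2: day 1 has {1, 4, 2, 5, 6} and shift 2 has {}, leaving only 3.
Day 3, shift 2: day 3 has {1, 3, 4, 2, 6} and shift 2 has {3}, leaving only 5.
Day 2, shift 2: day 2 has {1, 2, 6} and shift 2 has {3, 5}, leaving only 4.
Day 2, shift 5: day 2 has {1, 4, 2, 6} and shift 5 has {1, 3, 2, 6}, leaving only 5.
Day 2, shift 6: day 2 has {1, 4, 2, 5, 6} and shift 6 has {2, 6}, leaving only 3.
Day 4, shift 2: day 4 has {3, 4, 2, 6} and shift 2 has {3, 4, 5}, leaving only 1.
Day 5 already has {3, 5, 6} and shift 2 already has {1, 3, 4, 5}, so day 5, shift 2 must be 2.

2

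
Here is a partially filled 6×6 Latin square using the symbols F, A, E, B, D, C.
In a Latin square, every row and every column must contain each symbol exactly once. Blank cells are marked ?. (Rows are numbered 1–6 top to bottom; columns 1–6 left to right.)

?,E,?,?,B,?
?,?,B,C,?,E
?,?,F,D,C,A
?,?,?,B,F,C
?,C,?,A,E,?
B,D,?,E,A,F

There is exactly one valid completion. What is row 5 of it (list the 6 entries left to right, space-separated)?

Row 5, column 3: row 5 has {A, E, C} and column 3 has {F, B}, leaving only D.
Row 5, column 1: row 5 has {A, E, D, C} and column 1 has {B}, leaving only F.
Row 5, column 6: row 5 has {F, A, E, D, C} and column 6 has {F, A, E, C}, leaving only B.
So row 5 reads: F C D A E B.

F C D A E B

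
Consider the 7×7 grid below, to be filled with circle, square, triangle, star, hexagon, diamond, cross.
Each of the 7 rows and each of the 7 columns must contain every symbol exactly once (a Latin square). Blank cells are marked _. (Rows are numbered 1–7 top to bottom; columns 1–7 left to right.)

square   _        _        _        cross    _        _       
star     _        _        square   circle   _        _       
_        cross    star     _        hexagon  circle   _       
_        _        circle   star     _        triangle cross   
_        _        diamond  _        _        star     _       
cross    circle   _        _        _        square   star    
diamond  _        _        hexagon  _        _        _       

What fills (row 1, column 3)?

Row 3, column 1: row 3 has {circle, star, hexagon, cross} and column 1 has {square, star, diamond, cross}, leaving only triangle.
Row 3, column 4: row 3 has {circle, triangle, star, hexagon, cross} and column 4 has {square, star, hexagon}, leaving only diamond.
Row 3, column 7: row 3 has {circle, triangle, star, hexagon, diamond, cross} and column 7 has {star, cross}, leaving only square.
Row 4, column 1: row 4 has {circle, triangle, star, cross} and column 1 has {square, triangle, star, diamond, cross}, leaving only hexagon.
Row 5, column 1: row 5 has {star, diamond} and column 1 has {square, triangle, star, hexagon, diamond, cross}, leaving only circle.
Row 6, column 4: row 6 has {circle, square, star, cross} and column 4 has {square, star, hexagon, diamond}, leaving only triangle.
Row 1, column 4: row 1 has {square, cross} and column 4 has {square, triangle, star, hexagon, diamond}, leaving only circle.
Row 5, column 4: row 5 has {circle, star, diamond} and column 4 has {circle, square, triangle, star, hexagon, diamond}, leaving only cross.
Row 6, column 3: row 6 has {circle, square, triangle, star, cross} and column 3 has {circle, star, diamond}, leaving only hexagon.
Row 1 already has {circle, square, cross} and column 3 already has {circle, star, hexagon, diamond}, so row 1, column 3 must be triangle.

triangle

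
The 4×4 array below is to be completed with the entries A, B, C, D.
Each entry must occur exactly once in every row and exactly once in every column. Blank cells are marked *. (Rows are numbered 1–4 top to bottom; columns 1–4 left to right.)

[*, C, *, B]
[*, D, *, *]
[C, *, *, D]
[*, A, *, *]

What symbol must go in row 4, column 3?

Row 3, column 2: row 3 has {C, D} and column 2 has {A, C, D}, leaving only B.
Row 3, column 3: row 3 has {B, C, D} and column 3 has {}, leaving only A.
Row 1, column 3: row 1 has {B, C} and column 3 has {A}, leaving only D.
Row 1, column 1: row 1 has {B, C, D} and column 1 has {C}, leaving only A.
Row 2, column 1: row 2 has {D} and column 1 has {A, C}, leaving only B.
Row 2, column 3: row 2 has {B, D} and column 3 has {A, D}, leaving only C.
Row 4 already has {A} and column 3 already has {A, C, D}, so row 4, column 3 must be B.

B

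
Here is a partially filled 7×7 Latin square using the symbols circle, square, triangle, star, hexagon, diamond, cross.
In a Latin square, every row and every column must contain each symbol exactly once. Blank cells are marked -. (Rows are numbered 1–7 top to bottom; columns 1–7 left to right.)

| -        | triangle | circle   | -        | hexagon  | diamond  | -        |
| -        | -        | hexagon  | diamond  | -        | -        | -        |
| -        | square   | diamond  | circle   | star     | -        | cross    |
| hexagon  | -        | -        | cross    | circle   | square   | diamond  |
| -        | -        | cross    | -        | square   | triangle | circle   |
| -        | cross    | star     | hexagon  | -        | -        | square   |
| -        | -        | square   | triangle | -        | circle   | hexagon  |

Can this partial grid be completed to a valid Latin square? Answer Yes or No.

No

Row 6, column 6: row 6 together with column 6 already contain {circle, square, triangle, star, hexagon, diamond, cross} — every symbol — so nothing can go there. The grid has no valid completion.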